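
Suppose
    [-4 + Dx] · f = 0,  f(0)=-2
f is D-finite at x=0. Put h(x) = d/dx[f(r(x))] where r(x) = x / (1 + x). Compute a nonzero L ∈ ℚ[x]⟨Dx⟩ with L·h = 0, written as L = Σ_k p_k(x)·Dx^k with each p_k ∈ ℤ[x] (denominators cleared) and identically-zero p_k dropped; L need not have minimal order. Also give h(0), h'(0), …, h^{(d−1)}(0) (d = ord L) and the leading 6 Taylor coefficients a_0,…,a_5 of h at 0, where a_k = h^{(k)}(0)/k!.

L = (2 - 2·x) + (-1 - 2·x - x^2)·Dx  (order 1).
h: a_k = -8, -16, 8, 32/3, -56/3, 176/15, …
ICs: h(0) = -8.

f: a_k = -2, -8, -16, -64/3, -64/3, -256/15, …
h₀=f(r): pull back L_f along r ⇒ L₀.
Differentiate: ansatz ord ≤ ord L₀ ⇒ L.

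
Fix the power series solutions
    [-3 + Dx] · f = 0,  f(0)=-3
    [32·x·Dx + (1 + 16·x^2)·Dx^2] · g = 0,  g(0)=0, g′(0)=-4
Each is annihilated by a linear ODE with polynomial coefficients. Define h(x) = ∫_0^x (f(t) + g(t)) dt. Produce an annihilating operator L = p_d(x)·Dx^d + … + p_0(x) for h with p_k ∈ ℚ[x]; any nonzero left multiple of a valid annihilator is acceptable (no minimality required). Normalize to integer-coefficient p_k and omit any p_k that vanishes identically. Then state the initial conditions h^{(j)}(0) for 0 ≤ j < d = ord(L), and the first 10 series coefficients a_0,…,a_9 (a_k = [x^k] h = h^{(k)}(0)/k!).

L = (96 - 288·x - 4608·x^2 - 4608·x^3)·Dx^2 + (-41 + 1248·x^2 - 2304·x^4)·Dx^3 + (3 + 32·x + 96·x^2 + 512·x^3 + 768·x^4)·Dx^4  (order 4).
h: a_k = 0, -3, -13/2, -9/2, 47/24, -81/40, -1687/48, -243/560, 1309991/4480, -243/4480, …
ICs: h(0) = 0, h′(0) = -3, h′′(0) = -13, h′′′(0) = -27.

f: a_k = -3, -9, -27/2, -27/2, -81/8, -243/40, -243/80, -729/560, -2187/4480, -729/4480, …
g: a_k = 0, -4, 0, 64/3, 0, -1024/5, 0, 16384/7, 0, -262144/9, …
L₀ := lclm(L_f,L_g); ord L₀ ≤ 1+2.
h=∫h₀ ⇒ L = L₀·Dx.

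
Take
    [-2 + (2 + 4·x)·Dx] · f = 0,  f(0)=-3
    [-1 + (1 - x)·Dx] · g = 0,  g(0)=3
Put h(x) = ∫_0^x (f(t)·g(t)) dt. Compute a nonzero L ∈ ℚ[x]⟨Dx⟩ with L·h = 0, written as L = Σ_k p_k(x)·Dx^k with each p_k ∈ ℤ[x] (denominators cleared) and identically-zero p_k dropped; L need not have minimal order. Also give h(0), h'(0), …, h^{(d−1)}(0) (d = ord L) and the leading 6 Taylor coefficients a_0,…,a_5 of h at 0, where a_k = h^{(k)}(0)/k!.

L = (2 + x)·Dx + (-1 - x + 2·x^2)·Dx^2  (order 2).
h: a_k = 0, -9, -9, -9/2, -9/2, -99/40, …
ICs: h(0) = 0, h′(0) = -9.

f: a_k = -3, -3, 3/2, -3/2, 15/8, -21/8, …
g: a_k = 3, 3, 3, 3, 3, 3, …
Product ⇒ symmetric product L₀, ord ≤ 1.
∫: right-multiply L₀ by Dx.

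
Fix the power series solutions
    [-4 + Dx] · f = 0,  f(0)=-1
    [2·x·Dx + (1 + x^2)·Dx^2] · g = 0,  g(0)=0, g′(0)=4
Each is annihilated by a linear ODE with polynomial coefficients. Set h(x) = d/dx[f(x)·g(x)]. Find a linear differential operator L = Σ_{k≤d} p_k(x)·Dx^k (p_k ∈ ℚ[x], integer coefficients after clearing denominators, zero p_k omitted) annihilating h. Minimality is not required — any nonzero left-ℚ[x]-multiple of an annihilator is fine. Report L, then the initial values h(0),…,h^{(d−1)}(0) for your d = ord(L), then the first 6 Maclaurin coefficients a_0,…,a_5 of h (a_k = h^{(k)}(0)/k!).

L = (28 - 32·x + 76·x^2 - 32·x^3 + 32·x^4) + (-15 + 12·x - 35·x^2 + 12·x^3 - 16·x^4)·Dx + (2 - x + 4·x^2 - x^3 + 2·x^4)·Dx^2  (order 2).
h: a_k = -4, -32, -92, -448/3, -164, -416/3, …
ICs: h(0) = -4, h′(0) = -32.

f: a_k = -1, -4, -8, -32/3, -32/3, -128/15, …
g: a_k = 0, 4, 0, -4/3, 0, 4/5, …
Sym-product of L_f,L_g gives L₀ (≤ ord 2).
Derive L from L₀ (diff closure).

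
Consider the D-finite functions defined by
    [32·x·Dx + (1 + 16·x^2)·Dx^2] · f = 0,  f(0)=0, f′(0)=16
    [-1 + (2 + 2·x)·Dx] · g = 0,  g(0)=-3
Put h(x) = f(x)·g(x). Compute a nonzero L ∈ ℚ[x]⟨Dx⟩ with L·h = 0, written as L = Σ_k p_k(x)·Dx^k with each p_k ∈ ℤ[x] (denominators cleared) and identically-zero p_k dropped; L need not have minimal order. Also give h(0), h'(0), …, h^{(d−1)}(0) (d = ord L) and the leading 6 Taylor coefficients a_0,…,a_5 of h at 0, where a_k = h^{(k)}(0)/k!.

L = (3 - 64·x - 16·x^2) + (-4 + 124·x + 192·x^2 + 64·x^3)·Dx + (4 + 8·x + 68·x^2 + 128·x^3 + 64·x^4)·Dx^2  (order 2).
h: a_k = 0, -48, -24, 262, 125, -99509/40, …
ICs: h(0) = 0, h′(0) = -48.

f: a_k = 0, 16, 0, -256/3, 0, 4096/5, …
g: a_k = -3, -3/2, 3/8, -3/16, 15/128, -21/256, …
Sym-product of L_f,L_g gives L₀ (≤ ord 2).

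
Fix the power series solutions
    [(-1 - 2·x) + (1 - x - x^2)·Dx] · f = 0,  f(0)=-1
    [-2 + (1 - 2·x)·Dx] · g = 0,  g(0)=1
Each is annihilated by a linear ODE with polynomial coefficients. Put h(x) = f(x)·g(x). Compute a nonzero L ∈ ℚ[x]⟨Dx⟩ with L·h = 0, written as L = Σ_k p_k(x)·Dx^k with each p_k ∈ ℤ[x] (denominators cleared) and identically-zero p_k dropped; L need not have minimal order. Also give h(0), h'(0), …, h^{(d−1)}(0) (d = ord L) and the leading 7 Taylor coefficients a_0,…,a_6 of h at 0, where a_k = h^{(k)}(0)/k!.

L = (-3 + 2·x + 6·x^2) + (1 - 3·x + x^2 + 2·x^3)·Dx  (order 1).
h: a_k = -1, -3, -8, -19, -43, -94, -201, …
ICs: h(0) = -1.

f: a_k = -1, -1, -2, -3, -5, -8, -13, …
g: a_k = 1, 2, 4, 8, 16, 32, 64, …
h₀=f·g: eliminate ⇒ L₀, order ≤ 1·1.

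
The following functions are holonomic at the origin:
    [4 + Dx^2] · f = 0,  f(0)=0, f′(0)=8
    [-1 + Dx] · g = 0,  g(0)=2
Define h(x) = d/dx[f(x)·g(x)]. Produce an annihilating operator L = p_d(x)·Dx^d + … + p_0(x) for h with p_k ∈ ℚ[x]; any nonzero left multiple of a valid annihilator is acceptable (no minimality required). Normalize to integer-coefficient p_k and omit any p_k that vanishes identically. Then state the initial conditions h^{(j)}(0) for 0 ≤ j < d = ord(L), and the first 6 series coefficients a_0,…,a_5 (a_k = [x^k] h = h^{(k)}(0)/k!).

f: a_k = 0, 8, 0, -16/3, 0, 16/15, …
g: a_k = 2, 2, 1, 1/3, 1/12, 1/60, …
h₀=f·g: eliminate ⇒ L₀, order ≤ 2·1.
Derive L from L₀ (diff closure).
L = 5 - 2·Dx + Dx^2  (order 2).
h: a_k = 16, 32, -8, -32, -38/3, 44/15, …
ICs: h(0) = 16, h′(0) = 32.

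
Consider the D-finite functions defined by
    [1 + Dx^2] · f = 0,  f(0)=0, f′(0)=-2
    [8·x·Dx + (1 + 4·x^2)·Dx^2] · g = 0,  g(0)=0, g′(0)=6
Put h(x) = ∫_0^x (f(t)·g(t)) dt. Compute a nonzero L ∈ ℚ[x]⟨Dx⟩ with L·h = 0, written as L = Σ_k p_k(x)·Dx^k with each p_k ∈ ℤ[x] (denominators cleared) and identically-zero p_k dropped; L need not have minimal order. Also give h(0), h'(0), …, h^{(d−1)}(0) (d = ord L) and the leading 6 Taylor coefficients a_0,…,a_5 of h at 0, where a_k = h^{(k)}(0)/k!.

L = (85 + 944·x^2 + 416·x^4 + 256·x^6 + 256·x^8)·Dx + (144·x + 704·x^3 + 768·x^5 + 1024·x^7)·Dx^2 + (90 + 992·x^2 + 576·x^4 + 512·x^6 + 512·x^8)·Dx^3 + (144·x + 704·x^3 + 768·x^5 + 1024·x^7)·Dx^4 + (5 + 48·x^2 + 160·x^4 + 256·x^6 + 256·x^8)·Dx^5  (order 5).
h: a_k = 0, 0, 0, -4, 0, 18/5, …
ICs: h(0) = 0, h′(0) = 0, h′′(0) = 0, h′′′(0) = -24, h′′′′(0) = 0.

f: a_k = 0, -2, 0, 1/3, 0, -1/60, …
g: a_k = 0, 6, 0, -8, 0, 96/5, …
Product ⇒ symmetric product L₀, ord ≤ 4.
h=∫h₀ ⇒ L = L₀·Dx.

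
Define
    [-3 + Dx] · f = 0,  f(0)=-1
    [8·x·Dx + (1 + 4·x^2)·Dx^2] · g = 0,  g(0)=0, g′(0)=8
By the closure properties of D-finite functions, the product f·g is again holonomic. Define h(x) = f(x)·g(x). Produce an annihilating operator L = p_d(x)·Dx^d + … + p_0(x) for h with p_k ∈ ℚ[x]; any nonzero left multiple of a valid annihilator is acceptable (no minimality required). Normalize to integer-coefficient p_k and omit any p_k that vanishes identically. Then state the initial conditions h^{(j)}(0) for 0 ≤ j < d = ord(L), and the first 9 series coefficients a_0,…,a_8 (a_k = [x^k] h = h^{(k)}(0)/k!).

f: a_k = -1, -3, -9/2, -9/2, -27/8, -81/40, -81/80, -243/560, -729/4480, …
g: a_k = 0, 8, 0, -32/3, 0, 128/5, 0, -512/7, 0, …
h₀=f·g: eliminate ⇒ L₀, order ≤ 1·2.
L = (9 - 24·x + 36·x^2) + (-6 + 8·x - 24·x^2)·Dx + (1 + 4·x^2)·Dx^2  (order 2).
h: a_k = 0, -8, -24, -76/3, -4, -23/5, -45, -991/70, 1713/14, …
ICs: h(0) = 0, h′(0) = -8.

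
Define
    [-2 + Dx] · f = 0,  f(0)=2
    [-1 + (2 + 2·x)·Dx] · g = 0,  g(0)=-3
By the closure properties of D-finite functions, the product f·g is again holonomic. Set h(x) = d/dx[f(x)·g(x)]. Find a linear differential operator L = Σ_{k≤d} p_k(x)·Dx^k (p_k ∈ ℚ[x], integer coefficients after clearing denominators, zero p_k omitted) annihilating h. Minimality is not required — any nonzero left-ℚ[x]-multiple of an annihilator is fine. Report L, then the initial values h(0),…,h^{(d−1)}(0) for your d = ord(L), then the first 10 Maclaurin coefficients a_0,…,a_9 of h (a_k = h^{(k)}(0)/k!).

L = (23 + 40·x + 16·x^2) + (-10 - 18·x - 8·x^2)·Dx  (order 1).
h: a_k = -15, -69/2, -309/8, -449/16, -1949/128, -1643/256, -36047/15360, -135617/215040, -815221/3440640, 833449/61931520, …
ICs: h(0) = -15.

f: a_k = 2, 4, 4, 8/3, 4/3, 8/15, 8/45, 16/315, 4/315, 8/2835, …
g: a_k = -3, -3/2, 3/8, -3/16, 15/128, -21/256, 63/1024, -99/2048, 1287/32768, -2145/65536, …
h₀=f·g: eliminate ⇒ L₀, order ≤ 1·1.
h=h₀': d/dx-closure on L₀ ⇒ L.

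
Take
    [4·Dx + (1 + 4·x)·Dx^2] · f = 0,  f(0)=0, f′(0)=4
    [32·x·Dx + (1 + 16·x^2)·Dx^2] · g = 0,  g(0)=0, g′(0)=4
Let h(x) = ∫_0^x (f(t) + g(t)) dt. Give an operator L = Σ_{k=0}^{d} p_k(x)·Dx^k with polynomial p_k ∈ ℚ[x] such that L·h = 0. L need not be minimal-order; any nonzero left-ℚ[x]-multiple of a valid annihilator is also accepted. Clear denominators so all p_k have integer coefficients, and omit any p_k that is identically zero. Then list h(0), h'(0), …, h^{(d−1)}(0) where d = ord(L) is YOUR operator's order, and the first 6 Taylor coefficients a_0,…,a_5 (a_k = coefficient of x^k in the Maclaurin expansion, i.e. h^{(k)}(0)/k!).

f: a_k = 0, 4, -8, 64/3, -64, 1024/5, …
g: a_k = 0, 4, 0, -64/3, 0, 1024/5, …
Sum ⇒ L₀ = lclm(L_f,L_g) in ℚ(x)⟨Dx⟩.
∫: right-multiply L₀ by Dx.
L = (-32 - 384·x + 1536·x^2 + 2048·x^3)·Dx^2 + (-16 - 64·x + 3072·x^3 + 4096·x^4)·Dx^3 + (-1 + 4·x + 32·x^2 + 128·x^3 + 768·x^4 + 1024·x^5)·Dx^4  (order 4).
h: a_k = 0, 0, 4, -8/3, 0, -64/5, …
ICs: h(0) = 0, h′(0) = 0, h′′(0) = 8, h′′′(0) = -16.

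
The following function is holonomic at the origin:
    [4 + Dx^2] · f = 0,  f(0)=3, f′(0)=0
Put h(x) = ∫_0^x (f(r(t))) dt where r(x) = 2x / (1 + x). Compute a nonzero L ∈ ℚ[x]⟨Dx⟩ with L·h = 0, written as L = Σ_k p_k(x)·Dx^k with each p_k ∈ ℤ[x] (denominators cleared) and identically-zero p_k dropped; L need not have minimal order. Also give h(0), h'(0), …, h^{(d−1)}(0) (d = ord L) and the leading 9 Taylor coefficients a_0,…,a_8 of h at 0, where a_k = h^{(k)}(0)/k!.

f: a_k = 3, 0, -6, 0, 2, 0, -4/15, 0, 2/105, …
Substitute x→r, Dx→(1/r')Dx; clear ⇒ L₀.
∫: right-multiply L₀ by Dx.
L = 16·Dx + (2 + 6·x + 6·x^2 + 2·x^3)·Dx^2 + (1 + 4·x + 6·x^2 + 4·x^3 + x^4)·Dx^3  (order 3).
h: a_k = 0, 3, 0, -8, 12, -8, -16/3, 392/15, -246/5, …
ICs: h(0) = 0, h′(0) = 3, h′′(0) = 0.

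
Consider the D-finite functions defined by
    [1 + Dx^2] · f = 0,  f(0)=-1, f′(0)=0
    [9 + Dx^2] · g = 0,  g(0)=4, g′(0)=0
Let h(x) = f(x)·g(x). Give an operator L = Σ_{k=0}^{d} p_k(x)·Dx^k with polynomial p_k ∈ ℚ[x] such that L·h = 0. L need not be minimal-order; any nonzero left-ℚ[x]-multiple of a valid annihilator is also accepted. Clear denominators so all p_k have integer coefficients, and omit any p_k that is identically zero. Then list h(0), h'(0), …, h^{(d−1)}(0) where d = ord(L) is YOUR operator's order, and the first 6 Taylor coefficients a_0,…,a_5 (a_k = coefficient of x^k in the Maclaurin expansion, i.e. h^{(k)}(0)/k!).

L = 64 + 20·Dx^2 + Dx^4  (order 4).
h: a_k = -4, 0, 20, 0, -68/3, 0, …
ICs: h(0) = -4, h′(0) = 0, h′′(0) = 40, h′′′(0) = 0.

f: a_k = -1, 0, 1/2, 0, -1/24, 0, …
g: a_k = 4, 0, -18, 0, 27/2, 0, …
h₀=f·g: eliminate ⇒ L₀, order ≤ 2·2.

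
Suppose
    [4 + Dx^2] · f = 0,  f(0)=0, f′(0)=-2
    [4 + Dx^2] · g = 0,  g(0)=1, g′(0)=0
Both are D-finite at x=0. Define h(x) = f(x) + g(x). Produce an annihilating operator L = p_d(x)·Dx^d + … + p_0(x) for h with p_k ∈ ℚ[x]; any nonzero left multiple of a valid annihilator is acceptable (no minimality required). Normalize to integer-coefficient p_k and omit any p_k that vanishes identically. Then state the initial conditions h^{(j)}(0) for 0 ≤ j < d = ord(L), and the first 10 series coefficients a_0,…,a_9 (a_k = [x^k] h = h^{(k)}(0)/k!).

f: a_k = 0, -2, 0, 4/3, 0, -4/15, 0, 8/315, 0, -4/2835, …
g: a_k = 1, 0, -2, 0, 2/3, 0, -4/45, 0, 2/315, 0, …
Weyl lclm of L_f,L_g ⇒ L₀ (ord ≤ 4).
L = 4 + Dx^2  (order 2).
h: a_k = 1, -2, -2, 4/3, 2/3, -4/15, -4/45, 8/315, 2/315, -4/2835, …
ICs: h(0) = 1, h′(0) = -2.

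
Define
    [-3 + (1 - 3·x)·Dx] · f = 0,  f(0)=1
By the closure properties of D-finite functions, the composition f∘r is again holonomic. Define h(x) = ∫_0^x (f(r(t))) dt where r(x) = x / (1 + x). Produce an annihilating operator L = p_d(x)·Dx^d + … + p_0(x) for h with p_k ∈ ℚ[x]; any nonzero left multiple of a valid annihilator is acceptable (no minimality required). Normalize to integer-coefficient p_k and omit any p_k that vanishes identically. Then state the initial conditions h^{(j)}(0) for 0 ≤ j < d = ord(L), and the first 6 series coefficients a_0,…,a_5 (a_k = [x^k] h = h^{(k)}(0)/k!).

L = 3·Dx + (-1 + x + 2·x^2)·Dx^2  (order 2).
h: a_k = 0, 1, 3/2, 2, 3, 24/5, …
ICs: h(0) = 0, h′(0) = 1.

f: a_k = 1, 3, 9, 27, 81, 243, …
L₀ from L_f via x↦r, Dx↦r'^{-1}Dx.
h=∫₀ˣh₀: take L = L₀·Dx.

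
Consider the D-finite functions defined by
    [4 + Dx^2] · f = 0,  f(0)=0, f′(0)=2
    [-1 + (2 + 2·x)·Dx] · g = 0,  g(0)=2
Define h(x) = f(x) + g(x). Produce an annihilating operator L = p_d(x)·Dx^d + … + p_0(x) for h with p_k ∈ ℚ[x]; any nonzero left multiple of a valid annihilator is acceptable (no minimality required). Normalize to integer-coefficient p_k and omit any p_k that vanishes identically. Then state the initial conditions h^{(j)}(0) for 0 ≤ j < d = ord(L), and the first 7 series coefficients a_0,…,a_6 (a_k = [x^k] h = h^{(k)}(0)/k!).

L = (-76 - 128·x - 64·x^2) + (120 + 376·x + 384·x^2 + 128·x^3)·Dx + (-19 - 32·x - 16·x^2)·Dx^2 + (30 + 94·x + 96·x^2 + 32·x^3)·Dx^3  (order 3).
h: a_k = 2, 3, -1/4, -29/24, -5/64, 617/1920, -21/512, …
ICs: h(0) = 2, h′(0) = 3, h′′(0) = -1/2.

f: a_k = 0, 2, 0, -4/3, 0, 4/15, 0, …
g: a_k = 2, 1, -1/4, 1/8, -5/64, 7/128, -21/512, …
h₀=f+g: left-lcm gives L₀, ord ≤ 3.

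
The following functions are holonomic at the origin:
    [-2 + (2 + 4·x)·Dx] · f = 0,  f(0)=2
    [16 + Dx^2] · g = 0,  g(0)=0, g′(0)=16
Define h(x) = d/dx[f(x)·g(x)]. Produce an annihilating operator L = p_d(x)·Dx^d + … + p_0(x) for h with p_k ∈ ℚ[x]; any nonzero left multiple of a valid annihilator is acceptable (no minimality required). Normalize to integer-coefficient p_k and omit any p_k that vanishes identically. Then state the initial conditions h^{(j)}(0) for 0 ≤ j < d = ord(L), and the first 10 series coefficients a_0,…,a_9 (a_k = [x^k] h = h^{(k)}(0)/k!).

f: a_k = 2, 2, -1, 1, -5/4, 7/4, -21/8, 33/8, -429/64, 715/64, …
g: a_k = 0, 16, 0, -128/3, 0, 512/15, 0, -4096/315, 0, 8192/2835, …
h₀=f·g: eliminate ⇒ L₀, order ≤ 1·2.
h₀' ⇒ L via d/dx closure of L₀.
L = (413 + 2688·x + 6784·x^2 + 8192·x^3 + 4096·x^4) + (-26 - 180·x - 384·x^2 - 256·x^3)·Dx + (19 + 140·x + 396·x^2 + 512·x^3 + 256·x^4)·Dx^2  (order 2).
h: a_k = 32, 64, -304, -832/3, 1364/3, 1608/5, -15374/45, -272/63, -216983/1260, 626641/1134, …
ICs: h(0) = 32, h′(0) = 64.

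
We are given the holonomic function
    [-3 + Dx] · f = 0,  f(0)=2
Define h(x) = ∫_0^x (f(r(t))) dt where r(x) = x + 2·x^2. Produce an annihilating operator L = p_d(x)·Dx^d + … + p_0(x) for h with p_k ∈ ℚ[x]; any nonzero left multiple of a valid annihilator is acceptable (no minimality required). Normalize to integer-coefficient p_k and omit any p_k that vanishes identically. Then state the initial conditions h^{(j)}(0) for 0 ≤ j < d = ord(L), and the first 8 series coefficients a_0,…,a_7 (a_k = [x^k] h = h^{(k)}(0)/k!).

f: a_k = 2, 6, 9, 9, 27/4, 81/20, 81/40, 243/280, …
f∘r: x↦r, Dx↦Dx/r' in L_f ⇒ L₀.
h=∫h₀ ⇒ L = L₀·Dx.
L = (-3 - 12·x)·Dx + Dx^2  (order 2).
h: a_k = 0, 2, 3, 7, 45/4, 387/20, 1107/40, 11061/280, …
ICs: h(0) = 0, h′(0) = 2.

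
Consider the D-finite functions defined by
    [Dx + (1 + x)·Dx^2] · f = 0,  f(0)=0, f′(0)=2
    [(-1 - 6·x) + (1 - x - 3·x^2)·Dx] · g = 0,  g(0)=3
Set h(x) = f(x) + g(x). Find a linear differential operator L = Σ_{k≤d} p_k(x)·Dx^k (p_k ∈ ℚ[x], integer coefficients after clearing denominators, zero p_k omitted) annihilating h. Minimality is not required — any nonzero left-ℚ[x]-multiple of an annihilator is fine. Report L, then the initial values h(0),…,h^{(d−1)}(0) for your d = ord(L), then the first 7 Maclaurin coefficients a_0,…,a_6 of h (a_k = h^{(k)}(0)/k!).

f: a_k = 0, 2, -1, 2/3, -1/2, 2/5, -1/3, …
g: a_k = 3, 3, 12, 21, 57, 120, 291, …
L₀ := lclm(L_f,L_g); ord L₀ ≤ 2+1.
L = (-58 - 350·x - 636·x^2 - 756·x^3 - 324·x^4)·Dx + (-40 - 364·x - 976·x^2 - 1632·x^3 - 1530·x^4 - 540·x^5)·Dx^2 + (9 + 31·x + 27·x^2 - 115·x^3 - 345·x^4 - 333·x^5 - 108·x^6)·Dx^3  (order 3).
h: a_k = 3, 5, 11, 65/3, 113/2, 602/5, 872/3, …
ICs: h(0) = 3, h′(0) = 5, h′′(0) = 22.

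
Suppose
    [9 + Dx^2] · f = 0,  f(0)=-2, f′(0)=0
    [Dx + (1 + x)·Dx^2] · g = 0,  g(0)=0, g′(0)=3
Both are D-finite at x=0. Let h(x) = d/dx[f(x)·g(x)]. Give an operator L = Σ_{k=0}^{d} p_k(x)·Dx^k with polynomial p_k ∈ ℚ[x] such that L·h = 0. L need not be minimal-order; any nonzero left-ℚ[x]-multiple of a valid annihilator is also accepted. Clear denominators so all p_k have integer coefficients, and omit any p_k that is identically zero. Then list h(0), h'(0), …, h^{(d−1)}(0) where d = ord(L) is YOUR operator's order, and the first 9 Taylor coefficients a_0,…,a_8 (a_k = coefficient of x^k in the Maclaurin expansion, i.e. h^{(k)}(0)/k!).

f: a_k = -2, 0, 9, 0, -27/4, 0, 81/40, 0, -729/2240, …
g: a_k = 0, 3, -3/2, 1, -3/4, 3/5, -1/2, 3/7, -3/8, …
Product ⇒ symmetric product L₀, ord ≤ 4.
h₀' ⇒ L via d/dx closure of L₀.
L = (13743 + 107892·x + 319302·x^2 + 475308·x^3 + 381267·x^4 + 157464·x^5 + 26244·x^6) + (4104 + 24192·x + 53460·x^2 + 56700·x^3 + 29160·x^4 + 5832·x^5)·Dx + (4020 + 27828·x + 76770·x^2 + 109512·x^3 + 85698·x^4 + 34992·x^5 + 5832·x^6)·Dx^2 + (456 + 2688·x + 5940·x^2 + 6300·x^3 + 3240·x^4 + 648·x^5)·Dx^3 + (277 + 1760·x + 4588·x^2 + 6300·x^3 + 4815·x^4 + 1944·x^5 + 324·x^6)·Dx^4  (order 4).
h: a_k = -6, 6, 75, -48, -249/4, 105/4, 1083/40, -69/5, 3813/2240, …
ICs: h(0) = -6, h′(0) = 6, h′′(0) = 150, h′′′(0) = -288.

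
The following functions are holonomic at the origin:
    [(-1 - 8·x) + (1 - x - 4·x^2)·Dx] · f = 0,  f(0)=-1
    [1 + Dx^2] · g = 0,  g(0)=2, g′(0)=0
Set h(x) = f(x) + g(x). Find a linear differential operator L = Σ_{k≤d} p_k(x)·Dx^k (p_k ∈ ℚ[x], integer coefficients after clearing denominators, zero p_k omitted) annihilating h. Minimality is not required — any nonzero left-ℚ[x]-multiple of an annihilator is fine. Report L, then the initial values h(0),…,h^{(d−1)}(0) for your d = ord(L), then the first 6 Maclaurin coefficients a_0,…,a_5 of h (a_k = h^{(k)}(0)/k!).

f: a_k = -1, -1, -5, -9, -29, -65, …
g: a_k = 2, 0, -1, 0, 1/12, 0, …
h₀=f+g: left-lcm gives L₀, ord ≤ 3.
L = (55 + 486·x + 553·x^2 + 1488·x^3 + 80·x^4 + 128·x^5) + (-11 - 11·x - 23·x^2 + 169·x^3 + 348·x^4 + 48·x^5 + 64·x^6)·Dx + (55 + 486·x + 553·x^2 + 1488·x^3 + 80·x^4 + 128·x^5)·Dx^2 + (-11 - 11·x - 23·x^2 + 169·x^3 + 348·x^4 + 48·x^5 + 64·x^6)·Dx^3  (order 3).
h: a_k = 1, -1, -6, -9, -347/12, -65, …
ICs: h(0) = 1, h′(0) = -1, h′′(0) = -12.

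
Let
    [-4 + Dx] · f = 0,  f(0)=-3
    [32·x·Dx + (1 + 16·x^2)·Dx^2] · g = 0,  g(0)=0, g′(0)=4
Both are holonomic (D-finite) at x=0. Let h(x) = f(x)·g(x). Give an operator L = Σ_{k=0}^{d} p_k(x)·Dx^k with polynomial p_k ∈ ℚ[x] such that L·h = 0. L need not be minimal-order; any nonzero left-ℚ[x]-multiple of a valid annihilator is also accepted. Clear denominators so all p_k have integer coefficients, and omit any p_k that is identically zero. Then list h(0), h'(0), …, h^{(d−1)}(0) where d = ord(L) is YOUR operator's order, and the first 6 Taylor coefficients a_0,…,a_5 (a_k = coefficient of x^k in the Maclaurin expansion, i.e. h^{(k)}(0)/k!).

L = (16 - 128·x + 256·x^2) + (-8 + 32·x - 128·x^2)·Dx + (1 + 16·x^2)·Dx^2  (order 2).
h: a_k = 0, -12, -48, -32, 128, -1152/5, …
ICs: h(0) = 0, h′(0) = -12.

f: a_k = -3, -12, -24, -32, -32, -128/5, …
g: a_k = 0, 4, 0, -64/3, 0, 1024/5, …
Sym-product of L_f,L_g gives L₀ (≤ ord 2).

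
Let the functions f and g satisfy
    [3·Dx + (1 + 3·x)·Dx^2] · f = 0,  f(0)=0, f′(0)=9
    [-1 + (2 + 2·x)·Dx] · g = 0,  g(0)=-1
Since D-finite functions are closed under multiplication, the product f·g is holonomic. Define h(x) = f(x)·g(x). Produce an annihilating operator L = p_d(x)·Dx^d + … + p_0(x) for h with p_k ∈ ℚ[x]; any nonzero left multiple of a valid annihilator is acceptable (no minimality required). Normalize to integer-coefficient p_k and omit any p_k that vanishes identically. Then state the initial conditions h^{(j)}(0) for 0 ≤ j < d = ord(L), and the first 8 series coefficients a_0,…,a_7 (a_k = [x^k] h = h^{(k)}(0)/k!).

f: a_k = 0, 9, -27/2, 27, -243/4, 729/5, -729/2, 6561/7, …
g: a_k = -1, -1/2, 1/8, -1/16, 5/128, -7/256, 21/1024, -33/2048, …
h₀=f·g: eliminate ⇒ L₀, order ≤ 2·1.
L = (-3 + 3·x) + (8 + 8·x)·Dx + (4 + 20·x + 28·x^2 + 12·x^3)·Dx^2  (order 2).
h: a_k = 0, -9, 9, -153/8, 45, -70947/640, 180189/640, -26213571/35840, …
ICs: h(0) = 0, h′(0) = -9.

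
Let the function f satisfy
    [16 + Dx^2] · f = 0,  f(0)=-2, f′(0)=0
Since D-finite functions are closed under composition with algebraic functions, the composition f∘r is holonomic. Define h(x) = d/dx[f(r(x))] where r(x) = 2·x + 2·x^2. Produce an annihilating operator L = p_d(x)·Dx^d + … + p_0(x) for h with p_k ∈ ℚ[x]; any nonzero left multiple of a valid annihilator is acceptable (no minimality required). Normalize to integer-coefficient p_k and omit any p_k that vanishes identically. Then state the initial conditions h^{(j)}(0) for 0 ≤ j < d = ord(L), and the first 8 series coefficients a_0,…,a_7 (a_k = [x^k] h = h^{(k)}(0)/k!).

L = (76 + 512·x + 1536·x^2 + 2048·x^3 + 1024·x^4) + (-6 - 12·x)·Dx + (1 + 4·x + 4·x^2)·Dx^2  (order 2).
h: a_k = 0, 128, 384, -3328/3, -20480/3, -118784/15, 315392/15, 24567808/315, …
ICs: h(0) = 0, h′(0) = 128.

f: a_k = -2, 0, 16, 0, -64/3, 0, 512/45, 0, …
h₀=f(r): pull back L_f along r ⇒ L₀.
h=h₀': d/dx-closure on L₀ ⇒ L.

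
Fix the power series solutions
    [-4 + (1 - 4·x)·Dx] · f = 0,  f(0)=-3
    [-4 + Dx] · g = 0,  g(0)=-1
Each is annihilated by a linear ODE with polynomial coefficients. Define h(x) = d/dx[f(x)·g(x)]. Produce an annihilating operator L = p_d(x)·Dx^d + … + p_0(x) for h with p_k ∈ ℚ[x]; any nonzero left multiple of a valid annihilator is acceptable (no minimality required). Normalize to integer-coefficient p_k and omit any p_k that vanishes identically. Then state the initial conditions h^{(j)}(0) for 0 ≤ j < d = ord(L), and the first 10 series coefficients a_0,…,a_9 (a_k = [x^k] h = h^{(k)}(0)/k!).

L = (10 - 32·x + 32·x^2) + (-1 + 6·x - 8·x^2)·Dx  (order 1).
h: a_k = 24, 240, 1536, 8320, 41728, 1001984/5, 2805760/3, 448925696/105, 404033536/21, 80806715392/945, …
ICs: h(0) = 24.

f: a_k = -3, -12, -48, -192, -768, -3072, -12288, -49152, -196608, -786432, …
g: a_k = -1, -4, -8, -32/3, -32/3, -128/15, -256/45, -1024/315, -512/315, -2048/2835, …
L₀ := L_f ⊗_s L_g (sym. prod.), ord ≤ 1.
h=h₀': d/dx-closure on L₀ ⇒ L.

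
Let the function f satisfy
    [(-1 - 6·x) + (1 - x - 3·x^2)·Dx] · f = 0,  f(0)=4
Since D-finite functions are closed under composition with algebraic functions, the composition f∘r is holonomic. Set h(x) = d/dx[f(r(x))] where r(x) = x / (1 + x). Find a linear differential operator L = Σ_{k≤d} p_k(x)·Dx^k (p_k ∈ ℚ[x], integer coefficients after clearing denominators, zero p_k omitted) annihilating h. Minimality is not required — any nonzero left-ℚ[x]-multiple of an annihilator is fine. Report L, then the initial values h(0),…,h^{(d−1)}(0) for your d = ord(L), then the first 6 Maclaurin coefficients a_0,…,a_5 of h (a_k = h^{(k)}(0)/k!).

L = (6 + 18·x + 72·x^2 + 42·x^3) + (-1 - 9·x - 12·x^2 + 17·x^3 + 21·x^4)·Dx  (order 1).
h: a_k = 4, 24, 0, 144, -180, 864, …
ICs: h(0) = 4.

f: a_k = 4, 4, 16, 28, 76, 160, …
h₀=f(r): pull back L_f along r ⇒ L₀.
Derive L from L₀ (diff closure).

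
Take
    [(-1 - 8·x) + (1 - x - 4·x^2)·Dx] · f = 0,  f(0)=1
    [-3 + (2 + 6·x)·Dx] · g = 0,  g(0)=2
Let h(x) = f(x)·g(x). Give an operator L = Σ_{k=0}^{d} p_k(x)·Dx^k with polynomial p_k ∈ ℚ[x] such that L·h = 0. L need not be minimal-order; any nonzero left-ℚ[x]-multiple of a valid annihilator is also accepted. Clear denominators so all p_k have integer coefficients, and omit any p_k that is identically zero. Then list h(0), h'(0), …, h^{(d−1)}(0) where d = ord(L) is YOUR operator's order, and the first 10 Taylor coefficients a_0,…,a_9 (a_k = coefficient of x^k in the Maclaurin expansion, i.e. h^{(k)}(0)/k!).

L = (5 + 19·x + 36·x^2) + (-2 - 4·x + 14·x^2 + 24·x^3)·Dx  (order 1).
h: a_k = 2, 5, 43/4, 273/8, 4531/64, 28235/128, 242623/512, 1460937/1024, 51616067/16384, 304305415/32768, …
ICs: h(0) = 2.

f: a_k = 1, 1, 5, 9, 29, 65, 181, 441, 1165, 2929, …
g: a_k = 2, 3, -9/4, 27/8, -405/64, 1701/128, -15309/512, 72171/1024, -2814669/16384, 14073345/32768, …
Sym-product of L_f,L_g gives L₀ (≤ ord 1).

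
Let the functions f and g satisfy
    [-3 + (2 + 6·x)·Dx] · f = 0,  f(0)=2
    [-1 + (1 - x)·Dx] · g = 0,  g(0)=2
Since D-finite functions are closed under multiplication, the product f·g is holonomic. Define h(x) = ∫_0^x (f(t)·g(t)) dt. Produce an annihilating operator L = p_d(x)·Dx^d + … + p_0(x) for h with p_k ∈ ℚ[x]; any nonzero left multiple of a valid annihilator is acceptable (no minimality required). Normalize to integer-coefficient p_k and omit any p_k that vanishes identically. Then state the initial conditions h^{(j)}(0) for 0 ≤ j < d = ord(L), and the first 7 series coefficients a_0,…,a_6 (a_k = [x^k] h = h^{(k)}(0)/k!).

L = (5 + 3·x)·Dx + (-2 - 4·x + 6·x^2)·Dx^2  (order 2).
h: a_k = 0, 4, 5, 11/6, 49/16, -13/160, 1675/384, …
ICs: h(0) = 0, h′(0) = 4.

f: a_k = 2, 3, -9/4, 27/8, -405/64, 1701/128, -15309/512, …
g: a_k = 2, 2, 2, 2, 2, 2, 2, …
Sym-product of L_f,L_g gives L₀ (≤ ord 1).
h=∫₀ˣh₀: take L = L₀·Dx.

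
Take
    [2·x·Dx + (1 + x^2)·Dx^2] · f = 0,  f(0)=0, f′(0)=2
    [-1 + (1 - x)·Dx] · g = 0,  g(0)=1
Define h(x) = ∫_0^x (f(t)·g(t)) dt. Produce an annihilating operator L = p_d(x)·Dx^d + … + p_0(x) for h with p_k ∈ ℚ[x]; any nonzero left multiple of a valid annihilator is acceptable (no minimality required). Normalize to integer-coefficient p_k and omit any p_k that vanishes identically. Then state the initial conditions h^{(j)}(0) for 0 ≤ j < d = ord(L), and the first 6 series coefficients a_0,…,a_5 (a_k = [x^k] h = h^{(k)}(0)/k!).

f: a_k = 0, 2, 0, -2/3, 0, 2/5, …
g: a_k = 1, 1, 1, 1, 1, 1, …
L₀ := L_f ⊗_s L_g (sym. prod.), ord ≤ 2.
h=∫h₀ ⇒ L = L₀·Dx.
L = 2·x·Dx + (2 - 2·x + 4·x^2)·Dx^2 + (-1 + x - x^2 + x^3)·Dx^3  (order 3).
h: a_k = 0, 0, 1, 2/3, 1/3, 4/15, …
ICs: h(0) = 0, h′(0) = 0, h′′(0) = 2.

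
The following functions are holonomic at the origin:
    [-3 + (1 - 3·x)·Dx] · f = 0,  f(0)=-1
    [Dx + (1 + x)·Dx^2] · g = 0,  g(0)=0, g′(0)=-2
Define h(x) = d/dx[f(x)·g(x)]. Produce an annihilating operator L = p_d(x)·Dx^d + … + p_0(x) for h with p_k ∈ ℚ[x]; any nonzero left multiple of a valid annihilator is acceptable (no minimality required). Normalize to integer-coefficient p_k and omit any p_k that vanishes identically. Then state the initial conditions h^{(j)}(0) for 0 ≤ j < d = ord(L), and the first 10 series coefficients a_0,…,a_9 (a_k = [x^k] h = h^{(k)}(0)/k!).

L = 12 + (7 + 15·x)·Dx + (-1 + 2·x + 3·x^2)·Dx^2  (order 2).
h: a_k = 2, 10, 47, 186, 1399/2, 12581/5, 88087/10, 1056974/35, 14269429/140, 14269345/42, …
ICs: h(0) = 2, h′(0) = 10.

f: a_k = -1, -3, -9, -27, -81, -243, -729, -2187, -6561, -19683, …
g: a_k = 0, -2, 1, -2/3, 1/2, -2/5, 1/3, -2/7, 1/4, -2/9, …
Product ⇒ symmetric product L₀, ord ≤ 2.
h₀' ⇒ L via d/dx closure of L₀.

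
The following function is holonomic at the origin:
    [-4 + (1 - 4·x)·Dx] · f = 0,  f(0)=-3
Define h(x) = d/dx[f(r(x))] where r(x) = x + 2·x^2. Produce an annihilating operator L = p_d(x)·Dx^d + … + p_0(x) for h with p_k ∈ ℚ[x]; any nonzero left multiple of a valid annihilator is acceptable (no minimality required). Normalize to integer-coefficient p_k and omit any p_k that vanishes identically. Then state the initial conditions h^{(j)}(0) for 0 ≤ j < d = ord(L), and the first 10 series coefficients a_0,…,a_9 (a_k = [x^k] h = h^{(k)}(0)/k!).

L = (12 + 48·x + 96·x^2) + (-1 + 24·x^2 + 32·x^3)·Dx  (order 1).
h: a_k = -12, -144, -1152, -8448, -57600, -377856, -2408448, -15040512, -92454912, -561315840, …
ICs: h(0) = -12.

f: a_k = -3, -12, -48, -192, -768, -3072, -12288, -49152, -196608, -786432, …
f∘r: x↦r, Dx↦Dx/r' in L_f ⇒ L₀.
h=h₀': d/dx-closure on L₀ ⇒ L.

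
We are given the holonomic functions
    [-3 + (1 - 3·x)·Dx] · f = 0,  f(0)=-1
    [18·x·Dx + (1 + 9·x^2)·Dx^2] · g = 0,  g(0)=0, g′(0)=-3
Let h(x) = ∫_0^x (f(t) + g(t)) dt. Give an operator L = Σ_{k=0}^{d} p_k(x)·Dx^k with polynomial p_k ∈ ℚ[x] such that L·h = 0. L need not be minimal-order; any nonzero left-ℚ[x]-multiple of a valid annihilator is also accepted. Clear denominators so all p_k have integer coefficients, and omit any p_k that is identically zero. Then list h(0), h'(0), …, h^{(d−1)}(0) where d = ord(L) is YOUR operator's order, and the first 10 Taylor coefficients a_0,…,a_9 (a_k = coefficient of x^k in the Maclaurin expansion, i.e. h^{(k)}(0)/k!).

L = (-18 + 216·x + 486·x^2)·Dx^2 + (12 - 18·x + 108·x^2 + 486·x^3)·Dx^3 + (-1 + 81·x^4)·Dx^4  (order 4).
h: a_k = 0, -1, -3, -3, -9/2, -81/5, -243/5, -729/7, -6561/28, -729, …
ICs: h(0) = 0, h′(0) = -1, h′′(0) = -6, h′′′(0) = -18.

f: a_k = -1, -3, -9, -27, -81, -243, -729, -2187, -6561, -19683, …
g: a_k = 0, -3, 0, 9, 0, -243/5, 0, 2187/7, 0, -2187, …
Sum ⇒ L₀ = lclm(L_f,L_g) in ℚ(x)⟨Dx⟩.
Integrate: L := L₀·Dx.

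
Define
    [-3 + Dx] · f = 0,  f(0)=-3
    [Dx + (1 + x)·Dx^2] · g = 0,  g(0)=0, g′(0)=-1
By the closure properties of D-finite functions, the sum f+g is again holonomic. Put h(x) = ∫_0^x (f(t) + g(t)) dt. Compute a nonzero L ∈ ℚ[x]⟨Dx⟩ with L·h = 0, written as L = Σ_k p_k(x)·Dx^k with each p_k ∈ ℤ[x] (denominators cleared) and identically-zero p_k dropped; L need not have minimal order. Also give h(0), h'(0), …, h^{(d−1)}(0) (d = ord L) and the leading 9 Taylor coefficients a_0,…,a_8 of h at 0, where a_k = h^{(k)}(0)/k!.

L = (-15 - 9·x)·Dx^2 + (-7 - 18·x - 9·x^2)·Dx^3 + (4 + 7·x + 3·x^2)·Dx^4  (order 4).
h: a_k = 0, -3, -5, -13/3, -83/24, -79/40, -251/240, -689/1680, -809/4480, …
ICs: h(0) = 0, h′(0) = -3, h′′(0) = -10, h′′′(0) = -26.

f: a_k = -3, -9, -27/2, -27/2, -81/8, -243/40, -243/80, -729/560, -2187/4480, …
g: a_k = 0, -1, 1/2, -1/3, 1/4, -1/5, 1/6, -1/7, 1/8, …
Sum ⇒ L₀ = lclm(L_f,L_g) in ℚ(x)⟨Dx⟩.
h=∫₀ˣh₀: take L = L₀·Dx.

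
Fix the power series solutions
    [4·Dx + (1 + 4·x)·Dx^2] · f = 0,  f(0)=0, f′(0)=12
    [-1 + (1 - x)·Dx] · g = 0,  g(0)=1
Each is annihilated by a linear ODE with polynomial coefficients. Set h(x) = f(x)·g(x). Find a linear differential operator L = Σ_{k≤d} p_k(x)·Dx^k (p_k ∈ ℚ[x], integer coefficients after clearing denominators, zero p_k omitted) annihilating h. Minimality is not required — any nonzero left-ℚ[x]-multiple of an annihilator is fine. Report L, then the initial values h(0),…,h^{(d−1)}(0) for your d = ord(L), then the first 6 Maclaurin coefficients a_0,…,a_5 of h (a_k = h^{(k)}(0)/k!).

f: a_k = 0, 12, -24, 64, -192, 3072/5, …
g: a_k = 1, 1, 1, 1, 1, 1, …
Sym-product of L_f,L_g gives L₀ (≤ ord 2).
L = 4 + (-2 + 12·x)·Dx + (-1 - 3·x + 4·x^2)·Dx^2  (order 2).
h: a_k = 0, 12, -12, 52, -140, 2372/5, …
ICs: h(0) = 0, h′(0) = 12.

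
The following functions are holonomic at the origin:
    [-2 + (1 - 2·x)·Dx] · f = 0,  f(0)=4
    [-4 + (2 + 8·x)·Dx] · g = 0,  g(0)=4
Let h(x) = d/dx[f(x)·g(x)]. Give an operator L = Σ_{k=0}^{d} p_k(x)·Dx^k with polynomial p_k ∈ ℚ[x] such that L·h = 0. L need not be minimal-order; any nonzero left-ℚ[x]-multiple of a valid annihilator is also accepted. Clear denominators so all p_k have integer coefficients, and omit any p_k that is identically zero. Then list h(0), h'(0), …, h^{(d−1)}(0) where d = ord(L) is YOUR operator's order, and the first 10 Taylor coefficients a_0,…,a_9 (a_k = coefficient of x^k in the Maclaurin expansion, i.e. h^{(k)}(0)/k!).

f: a_k = 4, 8, 16, 32, 64, 128, 256, 512, 1024, 2048, …
g: a_k = 4, 8, -8, 16, -40, 112, -336, 1056, -3432, 11440, …
h₀=f·g: eliminate ⇒ L₀, order ≤ 1·1.
Derive L from L₀ (diff closure).
L = (3 + 24·x + 12·x^2) + (-1 - 3·x + 6·x^2 + 8·x^3)·Dx  (order 1).
h: a_k = 64, 192, 768, 1408, 5760, 5760, 43008, -11520, 385920, -698240, …
ICs: h(0) = 64.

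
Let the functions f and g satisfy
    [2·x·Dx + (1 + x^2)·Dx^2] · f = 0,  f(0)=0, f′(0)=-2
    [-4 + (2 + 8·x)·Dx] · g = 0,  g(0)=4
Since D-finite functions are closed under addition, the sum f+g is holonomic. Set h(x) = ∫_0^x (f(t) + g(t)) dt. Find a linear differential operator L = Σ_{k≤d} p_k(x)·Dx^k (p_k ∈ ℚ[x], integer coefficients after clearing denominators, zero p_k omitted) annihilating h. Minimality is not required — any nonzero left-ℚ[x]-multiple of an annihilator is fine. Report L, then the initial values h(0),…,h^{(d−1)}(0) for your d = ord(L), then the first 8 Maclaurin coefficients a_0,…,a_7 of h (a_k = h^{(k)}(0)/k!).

L = (-4 - 40·x + 12·x^2 + 24·x^3)·Dx^2 + (-14 - 16·x - 50·x^2 + 48·x^3 + 84·x^4)·Dx^3 + (-2 - 6·x + 12·x^2 + 18·x^3 + 14·x^4 + 24·x^5)·Dx^4  (order 4).
h: a_k = 0, 4, 3, -8/3, 25/6, -8, 93/5, -48, …
ICs: h(0) = 0, h′(0) = 4, h′′(0) = 6, h′′′(0) = -16.

f: a_k = 0, -2, 0, 2/3, 0, -2/5, 0, 2/7, …
g: a_k = 4, 8, -8, 16, -40, 112, -336, 1056, …
Weyl lclm of L_f,L_g ⇒ L₀ (ord ≤ 3).
∫: right-multiply L₀ by Dx.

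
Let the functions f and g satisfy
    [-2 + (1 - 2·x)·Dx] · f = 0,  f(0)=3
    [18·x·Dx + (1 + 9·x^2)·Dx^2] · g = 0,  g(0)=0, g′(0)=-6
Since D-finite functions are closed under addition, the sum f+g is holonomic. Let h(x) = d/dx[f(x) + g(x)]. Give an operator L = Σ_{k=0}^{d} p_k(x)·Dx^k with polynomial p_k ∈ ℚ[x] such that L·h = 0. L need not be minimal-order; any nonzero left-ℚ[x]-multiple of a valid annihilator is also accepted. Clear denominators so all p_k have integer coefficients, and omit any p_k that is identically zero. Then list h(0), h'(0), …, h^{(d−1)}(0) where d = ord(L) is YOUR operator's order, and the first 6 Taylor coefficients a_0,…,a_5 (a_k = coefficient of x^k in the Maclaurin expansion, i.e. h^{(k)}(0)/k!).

f: a_k = 3, 6, 12, 24, 48, 96, …
g: a_k = 0, -6, 0, 18, 0, -486/5, …
h₀=f+g: left-lcm gives L₀, ord ≤ 3.
h₀' ⇒ L via d/dx closure of L₀.
L = (-36 + 288·x + 972·x^2) + (21 - 36·x + 9·x^2 + 972·x^3)·Dx + (-2 - 5·x - 45·x^3 + 162·x^4)·Dx^2  (order 2).
h: a_k = 0, 24, 126, 192, -6, 1152, …
ICs: h(0) = 0, h′(0) = 24.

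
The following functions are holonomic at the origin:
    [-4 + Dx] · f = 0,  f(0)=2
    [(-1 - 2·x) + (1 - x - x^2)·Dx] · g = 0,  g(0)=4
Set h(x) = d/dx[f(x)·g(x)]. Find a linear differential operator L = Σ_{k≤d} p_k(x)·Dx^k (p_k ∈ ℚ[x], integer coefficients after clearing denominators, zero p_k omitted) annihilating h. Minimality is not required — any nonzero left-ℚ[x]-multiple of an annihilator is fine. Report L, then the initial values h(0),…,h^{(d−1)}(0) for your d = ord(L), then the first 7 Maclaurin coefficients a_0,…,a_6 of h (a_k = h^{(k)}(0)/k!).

f: a_k = 2, 8, 16, 64/3, 64/3, 256/15, 512/45, …
g: a_k = 4, 4, 8, 12, 20, 32, 52, …
Sym-product of L_f,L_g gives L₀ (≤ ord 1).
Derive L from L₀ (diff closure).
L = (28 - 18·x - 34·x^2 + 16·x^3 + 16·x^4) + (-5 + 7·x + 7·x^2 - 6·x^3 - 4·x^4)·Dx  (order 1).
h: a_k = 40, 224, 712, 5216/3, 11104/3, 21968/3, 625816/45, …
ICs: h(0) = 40.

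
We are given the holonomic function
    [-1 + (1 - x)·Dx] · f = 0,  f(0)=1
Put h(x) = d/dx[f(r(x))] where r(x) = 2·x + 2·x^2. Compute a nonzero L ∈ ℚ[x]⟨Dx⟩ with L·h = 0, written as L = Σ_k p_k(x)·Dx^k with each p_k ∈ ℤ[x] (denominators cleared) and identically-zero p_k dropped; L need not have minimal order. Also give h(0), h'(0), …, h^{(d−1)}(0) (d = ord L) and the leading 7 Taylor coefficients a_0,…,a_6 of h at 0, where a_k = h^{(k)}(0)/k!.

f: a_k = 1, 1, 1, 1, 1, 1, 1, …
Substitute x→r, Dx→(1/r')Dx; clear ⇒ L₀.
Derive L from L₀ (diff closure).
L = (6 + 12·x + 12·x^2) + (-1 + 6·x^2 + 4·x^3)·Dx  (order 1).
h: a_k = 2, 12, 48, 176, 600, 1968, 6272, …
ICs: h(0) = 2.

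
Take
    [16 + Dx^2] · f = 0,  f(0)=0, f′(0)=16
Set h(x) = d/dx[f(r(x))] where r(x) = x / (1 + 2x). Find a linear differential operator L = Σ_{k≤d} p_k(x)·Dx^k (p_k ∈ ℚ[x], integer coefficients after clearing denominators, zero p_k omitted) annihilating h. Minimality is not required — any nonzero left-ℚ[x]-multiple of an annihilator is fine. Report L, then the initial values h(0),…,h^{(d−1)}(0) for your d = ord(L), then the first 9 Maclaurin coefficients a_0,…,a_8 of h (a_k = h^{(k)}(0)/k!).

f: a_k = 0, 16, 0, -128/3, 0, 512/15, 0, -4096/315, 0, …
Change of var in L_f (x↦r) gives L₀.
h=h₀': d/dx-closure on L₀ ⇒ L.
L = (40 + 96·x + 96·x^2) + (12 + 72·x + 144·x^2 + 96·x^3)·Dx + (1 + 8·x + 24·x^2 + 32·x^3 + 16·x^4)·Dx^2  (order 2).
h: a_k = 16, -64, 64, 512, -11008/3, 15360, -2262016/45, 6209536/45, -100888576/315, …
ICs: h(0) = 16, h′(0) = -64.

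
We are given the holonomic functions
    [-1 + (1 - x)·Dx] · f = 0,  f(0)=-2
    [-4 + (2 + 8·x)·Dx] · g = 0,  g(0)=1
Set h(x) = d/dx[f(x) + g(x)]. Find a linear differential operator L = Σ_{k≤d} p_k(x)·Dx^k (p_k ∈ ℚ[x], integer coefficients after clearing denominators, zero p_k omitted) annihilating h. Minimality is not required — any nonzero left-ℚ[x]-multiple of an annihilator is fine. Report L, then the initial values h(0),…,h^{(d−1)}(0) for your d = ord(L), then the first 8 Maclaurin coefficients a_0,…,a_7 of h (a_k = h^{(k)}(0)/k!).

f: a_k = -2, -2, -2, -2, -2, -2, -2, -2, …
g: a_k = 1, 2, -2, 4, -10, 28, -84, 264, …
Weyl lclm of L_f,L_g ⇒ L₀ (ord ≤ 2).
h₀' ⇒ L via d/dx closure of L₀.
L = (-18 - 12·x) + (3 - 36·x - 42·x^2)·Dx + (2 + 9·x + x^2 - 12·x^3)·Dx^2  (order 2).
h: a_k = 0, -8, 6, -48, 130, -516, 1834, -6880, …
ICs: h(0) = 0, h′(0) = -8.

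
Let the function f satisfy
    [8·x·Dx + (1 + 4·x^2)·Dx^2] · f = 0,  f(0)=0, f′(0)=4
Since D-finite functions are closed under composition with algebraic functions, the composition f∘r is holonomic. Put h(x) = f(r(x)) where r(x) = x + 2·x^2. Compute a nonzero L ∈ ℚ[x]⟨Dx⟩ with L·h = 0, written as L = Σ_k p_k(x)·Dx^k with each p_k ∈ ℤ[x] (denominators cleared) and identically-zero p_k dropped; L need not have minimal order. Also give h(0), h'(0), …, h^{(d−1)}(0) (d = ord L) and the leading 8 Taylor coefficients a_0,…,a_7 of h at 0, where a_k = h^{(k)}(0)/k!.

L = (-4 + 8·x + 64·x^2 + 192·x^3 + 192·x^4)·Dx + (1 + 4·x + 4·x^2 + 32·x^3 + 80·x^4 + 64·x^5)·Dx^2  (order 2).
h: a_k = 0, 4, 8, -16/3, -32, -256/5, 256/3, 3328/7, …
ICs: h(0) = 0, h′(0) = 4.

f: a_k = 0, 4, 0, -16/3, 0, 64/5, 0, -256/7, …
Substitute x→r, Dx→(1/r')Dx; clear ⇒ L₀.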